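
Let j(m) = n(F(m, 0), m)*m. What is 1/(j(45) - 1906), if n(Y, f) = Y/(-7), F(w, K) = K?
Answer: -1/1906 ≈ -0.00052466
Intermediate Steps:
n(Y, f) = -Y/7 (n(Y, f) = Y*(-⅐) = -Y/7)
j(m) = 0 (j(m) = (-⅐*0)*m = 0*m = 0)
1/(j(45) - 1906) = 1/(0 - 1906) = 1/(-1906) = -1/1906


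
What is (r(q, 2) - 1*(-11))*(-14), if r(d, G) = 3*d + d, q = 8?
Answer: -602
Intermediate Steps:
r(d, G) = 4*d
(r(q, 2) - 1*(-11))*(-14) = (4*8 - 1*(-11))*(-14) = (32 + 11)*(-14) = 43*(-14) = -602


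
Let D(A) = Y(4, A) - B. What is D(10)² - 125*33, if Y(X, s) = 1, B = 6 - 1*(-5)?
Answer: -4025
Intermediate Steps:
B = 11 (B = 6 + 5 = 11)
D(A) = -10 (D(A) = 1 - 1*11 = 1 - 11 = -10)
D(10)² - 125*33 = (-10)² - 125*33 = 100 - 4125 = -4025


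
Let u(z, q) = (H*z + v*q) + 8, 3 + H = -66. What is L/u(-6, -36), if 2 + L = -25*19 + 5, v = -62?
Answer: -236/1327 ≈ -0.17784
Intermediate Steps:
H = -69 (H = -3 - 66 = -69)
u(z, q) = 8 - 69*z - 62*q (u(z, q) = (-69*z - 62*q) + 8 = 8 - 69*z - 62*q)
L = -472 (L = -2 + (-25*19 + 5) = -2 + (-475 + 5) = -2 - 470 = -472)
L/u(-6, -36) = -472/(8 - 69*(-6) - 62*(-36)) = -472/(8 + 414 + 2232) = -472/2654 = -472*1/2654 = -236/1327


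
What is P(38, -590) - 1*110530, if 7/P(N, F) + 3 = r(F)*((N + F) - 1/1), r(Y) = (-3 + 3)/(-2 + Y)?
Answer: -331597/3 ≈ -1.1053e+5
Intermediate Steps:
r(Y) = 0 (r(Y) = 0/(-2 + Y) = 0)
P(N, F) = -7/3 (P(N, F) = 7/(-3 + 0*((N + F) - 1/1)) = 7/(-3 + 0*((F + N) - 1*1)) = 7/(-3 + 0*((F + N) - 1)) = 7/(-3 + 0*(-1 + F + N)) = 7/(-3 + 0) = 7/(-3) = 7*(-⅓) = -7/3)
P(38, -590) - 1*110530 = -7/3 - 1*110530 = -7/3 - 110530 = -331597/3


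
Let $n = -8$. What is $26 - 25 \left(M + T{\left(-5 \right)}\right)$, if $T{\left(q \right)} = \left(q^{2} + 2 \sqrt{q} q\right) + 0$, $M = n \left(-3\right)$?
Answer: $-1199 + 250 i \sqrt{5} \approx -1199.0 + 559.02 i$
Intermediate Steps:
$M = 24$ ($M = \left(-8\right) \left(-3\right) = 24$)
$T{\left(q \right)} = q^{2} + 2 q^{\frac{3}{2}}$ ($T{\left(q \right)} = \left(q^{2} + 2 q^{\frac{3}{2}}\right) + 0 = q^{2} + 2 q^{\frac{3}{2}}$)
$26 - 25 \left(M + T{\left(-5 \right)}\right) = 26 - 25 \left(24 + \left(\left(-5\right)^{2} + 2 \left(-5\right)^{\frac{3}{2}}\right)\right) = 26 - 25 \left(24 + \left(25 + 2 \left(- 5 i \sqrt{5}\right)\right)\right) = 26 - 25 \left(24 + \left(25 - 10 i \sqrt{5}\right)\right) = 26 - 25 \left(49 - 10 i \sqrt{5}\right) = 26 - \left(1225 - 250 i \sqrt{5}\right) = -1199 + 250 i \sqrt{5}$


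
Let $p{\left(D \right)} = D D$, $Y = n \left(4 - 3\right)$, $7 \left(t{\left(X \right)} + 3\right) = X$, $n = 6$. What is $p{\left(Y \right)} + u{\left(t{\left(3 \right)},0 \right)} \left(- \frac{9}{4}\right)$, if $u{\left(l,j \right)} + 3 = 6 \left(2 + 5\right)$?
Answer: $- \frac{207}{4} \approx -51.75$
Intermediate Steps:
$t{\left(X \right)} = -3 + \frac{X}{7}$
$Y = 6$ ($Y = 6 \left(4 - 3\right) = 6 \cdot 1 = 6$)
$u{\left(l,j \right)} = 39$ ($u{\left(l,j \right)} = -3 + 6 \left(2 + 5\right) = -3 + 6 \cdot 7 = -3 + 42 = 39$)
$p{\left(D \right)} = D^{2}$
$p{\left(Y \right)} + u{\left(t{\left(3 \right)},0 \right)} \left(- \frac{9}{4}\right) = 6^{2} + 39 \left(- \frac{9}{4}\right) = 36 + 39 \left(\left(-9\right) \frac{1}{4}\right) = 36 + 39 \left(- \frac{9}{4}\right) = 36 - \frac{351}{4} = - \frac{207}{4}$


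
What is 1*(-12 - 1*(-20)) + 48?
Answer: 56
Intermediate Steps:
1*(-12 - 1*(-20)) + 48 = 1*(-12 + 20) + 48 = 1*8 + 48 = 8 + 48 = 56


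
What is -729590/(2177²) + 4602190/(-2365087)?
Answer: -23536836354840/11208925406623 ≈ -2.0998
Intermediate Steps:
-729590/(2177²) + 4602190/(-2365087) = -729590/4739329 + 4602190*(-1/2365087) = -729590*1/4739329 - 4602190/2365087 = -729590/4739329 - 4602190/2365087 = -23536836354840/11208925406623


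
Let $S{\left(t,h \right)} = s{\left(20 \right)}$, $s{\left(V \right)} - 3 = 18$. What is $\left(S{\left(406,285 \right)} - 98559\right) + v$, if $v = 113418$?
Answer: $14880$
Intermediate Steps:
$s{\left(V \right)} = 21$ ($s{\left(V \right)} = 3 + 18 = 21$)
$S{\left(t,h \right)} = 21$
$\left(S{\left(406,285 \right)} - 98559\right) + v = \left(21 - 98559\right) + 113418 = -98538 + 113418 = 14880$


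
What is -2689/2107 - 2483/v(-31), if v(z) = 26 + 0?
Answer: -407815/4214 ≈ -96.776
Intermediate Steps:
v(z) = 26
-2689/2107 - 2483/v(-31) = -2689/2107 - 2483/26 = -2689*1/2107 - 2483*1/26 = -2689/2107 - 191/2 = -407815/4214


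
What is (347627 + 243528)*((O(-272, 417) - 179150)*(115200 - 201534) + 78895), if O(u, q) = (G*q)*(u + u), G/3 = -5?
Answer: -164520572629725175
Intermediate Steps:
G = -15 (G = 3*(-5) = -15)
O(u, q) = -30*q*u (O(u, q) = (-15*q)*(u + u) = (-15*q)*(2*u) = -30*q*u)
(347627 + 243528)*((O(-272, 417) - 179150)*(115200 - 201534) + 78895) = (347627 + 243528)*((-30*417*(-272) - 179150)*(115200 - 201534) + 78895) = 591155*((3402720 - 179150)*(-86334) + 78895) = 591155*(3223570*(-86334) + 78895) = 591155*(-278303692380 + 78895) = 591155*(-278303613485) = -164520572629725175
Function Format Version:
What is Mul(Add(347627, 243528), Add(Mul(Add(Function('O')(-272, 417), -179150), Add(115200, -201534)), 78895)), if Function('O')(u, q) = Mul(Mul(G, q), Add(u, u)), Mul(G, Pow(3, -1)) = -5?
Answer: -164520572629725175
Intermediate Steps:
G = -15 (G = Mul(3, -5) = -15)
Function('O')(u, q) = Mul(-30, q, u) (Function('O')(u, q) = Mul(Mul(-15, q), Add(u, u)) = Mul(Mul(-15, q), Mul(2, u)) = Mul(-30, q, u))
Mul(Add(347627, 243528), Add(Mul(Add(Function('O')(-272, 417), -179150), Add(115200, -201534)), 78895)) = Mul(Add(347627, 243528), Add(Mul(Add(Mul(-30, 417, -272), -179150), Add(115200, -201534)), 78895)) = Mul(591155, Add(Mul(Add(3402720, -179150), -86334), 78895)) = Mul(591155, Add(Mul(3223570, -86334), 78895)) = Mul(591155, Add(-278303692380, 78895)) = Mul(591155, -278303613485) = -164520572629725175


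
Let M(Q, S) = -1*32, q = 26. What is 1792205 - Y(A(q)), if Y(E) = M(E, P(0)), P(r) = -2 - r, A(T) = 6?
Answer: 1792237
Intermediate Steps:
M(Q, S) = -32
Y(E) = -32
1792205 - Y(A(q)) = 1792205 - 1*(-32) = 1792205 + 32 = 1792237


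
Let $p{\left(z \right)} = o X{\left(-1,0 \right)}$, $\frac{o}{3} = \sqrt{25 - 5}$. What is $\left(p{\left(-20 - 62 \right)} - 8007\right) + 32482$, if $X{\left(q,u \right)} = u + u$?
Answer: $24475$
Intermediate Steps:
$X{\left(q,u \right)} = 2 u$
$o = 6 \sqrt{5}$ ($o = 3 \sqrt{25 - 5} = 3 \sqrt{20} = 3 \cdot 2 \sqrt{5} = 6 \sqrt{5} \approx 13.416$)
$p{\left(z \right)} = 0$ ($p{\left(z \right)} = 6 \sqrt{5} \cdot 2 \cdot 0 = 6 \sqrt{5} \cdot 0 = 0$)
$\left(p{\left(-20 - 62 \right)} - 8007\right) + 32482 = \left(0 - 8007\right) + 32482 = -8007 + 32482 = 24475$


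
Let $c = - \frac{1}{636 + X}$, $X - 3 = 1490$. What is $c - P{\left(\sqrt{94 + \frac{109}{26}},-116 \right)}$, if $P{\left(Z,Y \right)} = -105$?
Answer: $\frac{223544}{2129} \approx 105.0$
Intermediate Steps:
$X = 1493$ ($X = 3 + 1490 = 1493$)
$c = - \frac{1}{2129}$ ($c = - \frac{1}{636 + 1493} = - \frac{1}{2129} \approx -0.0004697$)
$c - P{\left(\sqrt{94 + \frac{109}{26}},-116 \right)} = - \frac{1}{2129} - -105 = - \frac{1}{2129} + 105 = \frac{223544}{2129}$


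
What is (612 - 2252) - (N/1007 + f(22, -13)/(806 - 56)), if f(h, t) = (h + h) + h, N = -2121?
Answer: -206180952/125875 ≈ -1638.0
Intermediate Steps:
f(h, t) = 3*h (f(h, t) = 2*h + h = 3*h)
(612 - 2252) - (N/1007 + f(22, -13)/(806 - 56)) = (612 - 2252) - (-2121/1007 + (3*22)/(806 - 56)) = -1640 - (-2121*1/1007 + 66/750) = -1640 - (-2121/1007 + 66*(1/750)) = -1640 - (-2121/1007 + 11/125) = -1640 - 1*(-254048/125875) = -1640 + 254048/125875 = -206180952/125875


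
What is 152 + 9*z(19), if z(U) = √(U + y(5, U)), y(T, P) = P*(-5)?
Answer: 152 + 18*I*√19 ≈ 152.0 + 78.46*I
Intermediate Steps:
y(T, P) = -5*P
z(U) = 2*√(-U) (z(U) = √(U - 5*U) = √(-4*U) = 2*√(-U))
152 + 9*z(19) = 152 + 9*(2*√(-1*19)) = 152 + 9*(2*√(-19)) = 152 + 9*(2*(I*√19)) = 152 + 9*(2*I*√19) = 152 + 18*I*√19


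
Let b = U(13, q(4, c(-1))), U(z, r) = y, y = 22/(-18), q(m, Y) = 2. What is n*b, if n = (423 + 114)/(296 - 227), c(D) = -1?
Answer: -1969/207 ≈ -9.5121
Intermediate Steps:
n = 179/23 (n = 537/69 = 537*(1/69) = 179/23 ≈ 7.7826)
y = -11/9 (y = 22*(-1/18) = -11/9 ≈ -1.2222)
U(z, r) = -11/9
b = -11/9 ≈ -1.2222
n*b = (179/23)*(-11/9) = -1969/207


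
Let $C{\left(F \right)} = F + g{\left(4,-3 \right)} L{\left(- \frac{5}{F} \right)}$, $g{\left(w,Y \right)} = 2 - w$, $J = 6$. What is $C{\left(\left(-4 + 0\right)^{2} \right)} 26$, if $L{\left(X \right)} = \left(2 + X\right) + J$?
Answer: $\frac{65}{4} \approx 16.25$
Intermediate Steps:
$L{\left(X \right)} = 8 + X$ ($L{\left(X \right)} = \left(2 + X\right) + 6 = 8 + X$)
$C{\left(F \right)} = -16 + F + \frac{10}{F}$ ($C{\left(F \right)} = F + \left(2 - 4\right) \left(8 - \frac{5}{F}\right) = F - 2 \left(8 - \frac{5}{F}\right) = F - \left(16 - \frac{10}{F}\right) = -16 + F + \frac{10}{F}$)
$C{\left(\left(-4 + 0\right)^{2} \right)} 26 = \left(-16 + \left(-4 + 0\right)^{2} + \frac{10}{\left(-4 + 0\right)^{2}}\right) 26 = \left(-16 + \left(-4\right)^{2} + \frac{10}{\left(-4\right)^{2}}\right) 26 = \left(-16 + 16 + \frac{10}{16}\right) 26 = \left(-16 + 16 + 10 \cdot \frac{1}{16}\right) 26 = \left(-16 + 16 + \frac{5}{8}\right) 26 = \frac{5}{8} \cdot 26 = \frac{65}{4}$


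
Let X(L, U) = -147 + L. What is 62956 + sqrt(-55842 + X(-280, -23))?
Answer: 62956 + I*sqrt(56269) ≈ 62956.0 + 237.21*I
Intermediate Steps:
62956 + sqrt(-55842 + X(-280, -23)) = 62956 + sqrt(-55842 + (-147 - 280)) = 62956 + sqrt(-55842 - 427) = 62956 + sqrt(-56269) = 62956 + I*sqrt(56269)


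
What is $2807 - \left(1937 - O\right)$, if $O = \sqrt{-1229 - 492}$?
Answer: $870 + i \sqrt{1721} \approx 870.0 + 41.485 i$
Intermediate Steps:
$O = i \sqrt{1721}$ ($O = \sqrt{-1721} = i \sqrt{1721} \approx 41.485 i$)
$2807 - \left(1937 - O\right) = 2807 - \left(1937 - i \sqrt{1721}\right) = 870 + i \sqrt{1721}$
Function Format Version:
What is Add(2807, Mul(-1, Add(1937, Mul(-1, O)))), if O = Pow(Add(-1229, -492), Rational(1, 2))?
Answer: Add(870, Mul(I, Pow(1721, Rational(1, 2)))) ≈ Add(870.00, Mul(41.485, I))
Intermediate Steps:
O = Mul(I, Pow(1721, Rational(1, 2))) (O = Pow(-1721, Rational(1, 2)) = Mul(I, Pow(1721, Rational(1, 2))) ≈ Mul(41.485, I))
Add(2807, Mul(-1, Add(1937, Mul(-1, O)))) = Add(2807, Mul(-1, Add(1937, Mul(-1, Mul(I, Pow(1721, Rational(1, 2))))))) = Add(2807, Mul(-1, Add(1937, Mul(-1, I, Pow(1721, Rational(1, 2)))))) = Add(2807, Add(-1937, Mul(I, Pow(1721, Rational(1, 2))))) = Add(870, Mul(I, Pow(1721, Rational(1, 2))))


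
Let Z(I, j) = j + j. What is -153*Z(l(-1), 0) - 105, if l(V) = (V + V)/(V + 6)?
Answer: -105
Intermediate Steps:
l(V) = 2*V/(6 + V) (l(V) = (2*V)/(6 + V) = 2*V/(6 + V))
Z(I, j) = 2*j
-153*Z(l(-1), 0) - 105 = -306*0 - 105 = -153*0 - 105 = 0 - 105 = -105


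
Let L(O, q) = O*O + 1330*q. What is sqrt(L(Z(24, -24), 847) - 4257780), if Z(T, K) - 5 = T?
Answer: I*sqrt(3130429) ≈ 1769.3*I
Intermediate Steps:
Z(T, K) = 5 + T
L(O, q) = O**2 + 1330*q
sqrt(L(Z(24, -24), 847) - 4257780) = sqrt(((5 + 24)**2 + 1330*847) - 4257780) = sqrt((29**2 + 1126510) - 4257780) = sqrt((841 + 1126510) - 4257780) = sqrt(1127351 - 4257780) = sqrt(-3130429) = I*sqrt(3130429)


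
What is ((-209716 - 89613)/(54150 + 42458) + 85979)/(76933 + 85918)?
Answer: 8305959903/15732709408 ≈ 0.52794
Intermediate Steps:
((-209716 - 89613)/(54150 + 42458) + 85979)/(76933 + 85918) = (-299329/96608 + 85979)/162851 = (-299329*1/96608 + 85979)*(1/162851) = (-299329/96608 + 85979)*(1/162851) = (8305959903/96608)*(1/162851) = 8305959903/15732709408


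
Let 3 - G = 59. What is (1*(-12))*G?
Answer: 672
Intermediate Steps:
G = -56 (G = 3 - 1*59 = 3 - 59 = -56)
(1*(-12))*G = (1*(-12))*(-56) = -12*(-56) = 672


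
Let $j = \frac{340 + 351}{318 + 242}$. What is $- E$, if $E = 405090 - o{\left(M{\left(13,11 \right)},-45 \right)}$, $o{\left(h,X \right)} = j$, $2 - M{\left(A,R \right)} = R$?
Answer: $- \frac{226849709}{560} \approx -4.0509 \cdot 10^{5}$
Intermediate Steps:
$j = \frac{691}{560} \approx 1.2339$
$M{\left(A,R \right)} = 2 - R$
$o{\left(h,X \right)} = \frac{691}{560}$
$E = \frac{226849709}{560}$ ($E = 405090 - \frac{691}{560} = \frac{226849709}{560} \approx 4.0509 \cdot 10^{5}$)
$- E = \left(-1\right) \frac{226849709}{560} = - \frac{226849709}{560}$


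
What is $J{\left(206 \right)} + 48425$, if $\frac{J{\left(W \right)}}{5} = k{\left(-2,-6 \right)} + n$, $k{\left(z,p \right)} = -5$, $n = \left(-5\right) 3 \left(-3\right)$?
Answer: $48625$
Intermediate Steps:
$n = 45$ ($n = \left(-15\right) \left(-3\right) = 45$)
$J{\left(W \right)} = 200$ ($J{\left(W \right)} = 5 \left(-5 + 45\right) = 5 \cdot 40 = 200$)
$J{\left(206 \right)} + 48425 = 200 + 48425 = 48625$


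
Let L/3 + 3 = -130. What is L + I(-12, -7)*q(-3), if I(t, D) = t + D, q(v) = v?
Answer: -342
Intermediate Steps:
L = -399 (L = -9 + 3*(-130) = -9 - 390 = -399)
I(t, D) = D + t
L + I(-12, -7)*q(-3) = -399 + (-7 - 12)*(-3) = -399 - 19*(-3) = -399 + 57 = -342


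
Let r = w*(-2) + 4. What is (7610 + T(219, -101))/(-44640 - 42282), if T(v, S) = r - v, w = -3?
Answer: -2467/28974 ≈ -0.085145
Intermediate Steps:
r = 10 (r = -3*(-2) + 4 = 6 + 4 = 10)
T(v, S) = 10 - v
(7610 + T(219, -101))/(-44640 - 42282) = (7610 + (10 - 1*219))/(-44640 - 42282) = (7610 + (10 - 219))/(-86922) = (7610 - 209)*(-1/86922) = 7401*(-1/86922) = -2467/28974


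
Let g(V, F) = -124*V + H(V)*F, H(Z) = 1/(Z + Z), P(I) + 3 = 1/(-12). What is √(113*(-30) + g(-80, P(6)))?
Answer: √376129110/240 ≈ 80.809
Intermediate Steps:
P(I) = -37/12 (P(I) = -3 + 1/(-12) = -3 - 1/12 = -37/12)
H(Z) = 1/(2*Z)
g(V, F) = -124*V + F/(2*V) (g(V, F) = -124*V + (1/(2*V))*F = -124*V + F/(2*V))
√(113*(-30) + g(-80, P(6))) = √(113*(-30) + (-124*(-80) + (½)*(-37/12)/(-80))) = √(-3390 + (9920 + (½)*(-37/12)*(-1/80))) = √(-3390 + (9920 + 37/1920)) = √(-3390 + 19046437/1920) = √(12537637/1920) = √376129110/240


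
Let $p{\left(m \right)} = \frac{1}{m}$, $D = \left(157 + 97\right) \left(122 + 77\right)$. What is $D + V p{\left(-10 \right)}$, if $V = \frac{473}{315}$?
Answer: $\frac{159219427}{3150} \approx 50546.0$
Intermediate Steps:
$V = \frac{473}{315}$ ($V = 473 \cdot \frac{1}{315} = \frac{473}{315} \approx 1.5016$)
$D = 50546$ ($D = 254 \cdot 199 = 50546$)
$D + V p{\left(-10 \right)} = 50546 + \frac{473}{315 \left(-10\right)} = 50546 + \frac{473}{315} \left(- \frac{1}{10}\right) = 50546 - \frac{473}{3150} = \frac{159219427}{3150}$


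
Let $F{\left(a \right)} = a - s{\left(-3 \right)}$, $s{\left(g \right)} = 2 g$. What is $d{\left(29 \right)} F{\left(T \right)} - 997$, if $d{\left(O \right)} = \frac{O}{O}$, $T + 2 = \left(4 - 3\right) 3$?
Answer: $-990$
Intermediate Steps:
$T = 1$ ($T = -2 + \left(4 - 3\right) 3 = -2 + 1 \cdot 3 = -2 + 3 = 1$)
$F{\left(a \right)} = 6 + a$ ($F{\left(a \right)} = a - 2 \left(-3\right) = a - -6 = a + 6 = 6 + a$)
$d{\left(O \right)} = 1$
$d{\left(29 \right)} F{\left(T \right)} - 997 = 1 \left(6 + 1\right) - 997 = 1 \cdot 7 - 997 = 7 - 997 = -990$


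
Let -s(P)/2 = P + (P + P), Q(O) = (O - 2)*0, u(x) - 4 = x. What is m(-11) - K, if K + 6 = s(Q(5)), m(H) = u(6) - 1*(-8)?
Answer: 24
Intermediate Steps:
u(x) = 4 + x
Q(O) = 0 (Q(O) = (-2 + O)*0 = 0)
m(H) = 18 (m(H) = (4 + 6) - 1*(-8) = 10 + 8 = 18)
s(P) = -6*P (s(P) = -2*(P + (P + P)) = -2*(P + 2*P) = -6*P)
K = -6 (K = -6 - 6*0 = -6 + 0 = -6)
m(-11) - K = 18 - 1*(-6) = 18 + 6 = 24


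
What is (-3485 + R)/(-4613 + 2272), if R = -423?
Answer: 3908/2341 ≈ 1.6694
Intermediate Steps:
(-3485 + R)/(-4613 + 2272) = (-3485 - 423)/(-4613 + 2272) = -3908/(-2341) = -3908*(-1/2341) = 3908/2341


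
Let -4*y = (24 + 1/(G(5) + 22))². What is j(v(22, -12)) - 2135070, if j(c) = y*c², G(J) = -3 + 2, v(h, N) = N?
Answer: -105638530/49 ≈ -2.1559e+6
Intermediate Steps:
G(J) = -1
y = -255025/1764 (y = -(24 + 1/(-1 + 22))²/4 = -(24 + 1/21)²/4 = -(505/21)²/4 = -¼*255025/441 = -255025/1764 ≈ -144.57)
j(c) = -255025*c²/1764
j(v(22, -12)) - 2135070 = -255025/1764*(-12)² - 2135070 = -255025/1764*144 - 2135070 = -1020100/49 - 2135070 = -105638530/49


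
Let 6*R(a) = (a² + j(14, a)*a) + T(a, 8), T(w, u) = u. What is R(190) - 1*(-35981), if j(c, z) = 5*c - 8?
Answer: 131887/3 ≈ 43962.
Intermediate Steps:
j(c, z) = -8 + 5*c
R(a) = 4/3 + a²/6 + 31*a/3 (R(a) = ((a² + (-8 + 5*14)*a) + 8)/6 = ((a² + (-8 + 70)*a) + 8)/6 = ((a² + 62*a) + 8)/6 = (8 + a² + 62*a)/6 = 4/3 + a²/6 + 31*a/3)
R(190) - 1*(-35981) = (4/3 + (⅙)*190² + (31/3)*190) - 1*(-35981) = (4/3 + (⅙)*36100 + 5890/3) + 35981 = (4/3 + 18050/3 + 5890/3) + 35981 = 23944/3 + 35981 = 131887/3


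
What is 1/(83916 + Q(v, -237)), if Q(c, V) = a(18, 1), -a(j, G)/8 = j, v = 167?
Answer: 1/83772 ≈ 1.1937e-5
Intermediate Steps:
a(j, G) = -8*j
Q(c, V) = -144 (Q(c, V) = -8*18 = -144)
1/(83916 + Q(v, -237)) = 1/(83916 - 144) = 1/83772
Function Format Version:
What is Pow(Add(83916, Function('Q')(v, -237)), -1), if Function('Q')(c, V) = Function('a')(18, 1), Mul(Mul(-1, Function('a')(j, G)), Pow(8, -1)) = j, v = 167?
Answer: Rational(1, 83772) ≈ 1.1937e-5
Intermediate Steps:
Function('a')(j, G) = Mul(-8, j)
Function('Q')(c, V) = -144 (Function('Q')(c, V) = Mul(-8, 18) = -144)
Pow(Add(83916, Function('Q')(v, -237)), -1) = Pow(Add(83916, -144), -1) = Pow(83772, -1) = Rational(1, 83772)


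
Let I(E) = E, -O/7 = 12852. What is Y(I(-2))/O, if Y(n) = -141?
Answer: 47/29988 ≈ 0.0015673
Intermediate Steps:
O = -89964 (O = -7*12852 = -89964)
Y(I(-2))/O = -141/(-89964) = -141*(-1/89964) = 47/29988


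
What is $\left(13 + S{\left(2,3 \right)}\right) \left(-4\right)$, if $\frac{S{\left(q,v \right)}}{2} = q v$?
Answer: $-100$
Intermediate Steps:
$S{\left(q,v \right)} = 2 q v$
$\left(13 + S{\left(2,3 \right)}\right) \left(-4\right) = \left(13 + 2 \cdot 2 \cdot 3\right) \left(-4\right) = \left(13 + 12\right) \left(-4\right) = 25 \left(-4\right) = -100$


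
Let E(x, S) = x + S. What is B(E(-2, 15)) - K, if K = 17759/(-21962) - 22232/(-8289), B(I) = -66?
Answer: -12355894021/182043018 ≈ -67.874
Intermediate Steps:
E(x, S) = S + x
K = 341054833/182043018 (K = 17759*(-1/21962) - 22232*(-1/8289) = -17759/21962 + 22232/8289 = 341054833/182043018 ≈ 1.8735)
B(E(-2, 15)) - K = -66 - 1*341054833/182043018 = -66 - 341054833/182043018 = -12355894021/182043018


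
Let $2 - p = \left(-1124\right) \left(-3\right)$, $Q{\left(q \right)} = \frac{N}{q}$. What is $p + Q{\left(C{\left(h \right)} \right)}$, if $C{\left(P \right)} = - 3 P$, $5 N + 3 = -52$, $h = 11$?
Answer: $- \frac{10109}{3} \approx -3369.7$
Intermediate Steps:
$N = -11$ ($N = - \frac{3}{5} + \frac{1}{5} \left(-52\right) = - \frac{3}{5} - \frac{52}{5} = -11$)
$Q{\left(q \right)} = - \frac{11}{q}$
$p = -3370$ ($p = 2 - \left(-1124\right) \left(-3\right) = 2 - 3372 = -3370$)
$p + Q{\left(C{\left(h \right)} \right)} = -3370 - \frac{11}{\left(-3\right) 11} = -3370 - \frac{11}{-33} = -3370 - - \frac{1}{3} = -3370 + \frac{1}{3} = - \frac{10109}{3}$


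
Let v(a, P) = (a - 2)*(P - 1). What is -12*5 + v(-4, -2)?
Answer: -42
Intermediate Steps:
v(a, P) = (-1 + P)*(-2 + a) (v(a, P) = (-2 + a)*(-1 + P) = (-1 + P)*(-2 + a))
-12*5 + v(-4, -2) = -12*5 + (2 - 1*(-4) - 2*(-2) - 2*(-4)) = -60 + (2 + 4 + 4 + 8) = -60 + 18 = -42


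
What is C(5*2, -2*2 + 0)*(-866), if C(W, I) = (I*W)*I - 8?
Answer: -131632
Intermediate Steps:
C(W, I) = -8 + W*I² (C(W, I) = W*I² - 8 = -8 + W*I²)
C(5*2, -2*2 + 0)*(-866) = (-8 + (5*2)*(-2*2 + 0)²)*(-866) = (-8 + 10*(-4 + 0)²)*(-866) = (-8 + 10*(-4)²)*(-866) = (-8 + 10*16)*(-866) = (-8 + 160)*(-866) = 152*(-866) = -131632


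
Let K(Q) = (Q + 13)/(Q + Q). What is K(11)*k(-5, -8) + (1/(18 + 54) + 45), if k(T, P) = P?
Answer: 28739/792 ≈ 36.287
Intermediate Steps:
K(Q) = (13 + Q)/(2*Q) (K(Q) = (13 + Q)/((2*Q)) = (13 + Q)*(1/(2*Q)) = (13 + Q)/(2*Q))
K(11)*k(-5, -8) + (1/(18 + 54) + 45) = ((½)*(13 + 11)/11)*(-8) + (1/(18 + 54) + 45) = ((½)*(1/11)*24)*(-8) + (1/72 + 45) = (12/11)*(-8) + (1/72 + 45) = -96/11 + 3241/72 = 28739/792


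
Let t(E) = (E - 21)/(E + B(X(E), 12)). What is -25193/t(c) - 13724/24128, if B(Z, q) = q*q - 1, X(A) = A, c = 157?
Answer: -5698714927/102544 ≈ -55573.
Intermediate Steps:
B(Z, q) = -1 + q² (B(Z, q) = q² - 1 = -1 + q²)
t(E) = (-21 + E)/(143 + E) (t(E) = (E - 21)/(E + (-1 + 12²)) = (-21 + E)/(E + (-1 + 144)) = (-21 + E)/(E + 143) = (-21 + E)/(143 + E))
-25193/t(c) - 13724/24128 = -25193*(143 + 157)/(-21 + 157) - 13724/24128 = -25193/(136/300) - 13724*1/24128 = -25193/((1/300)*136) - 3431/6032 = -25193/34/75 - 3431/6032 = -25193*75/34 - 3431/6032 = -1889475/34 - 3431/6032 = -5698714927/102544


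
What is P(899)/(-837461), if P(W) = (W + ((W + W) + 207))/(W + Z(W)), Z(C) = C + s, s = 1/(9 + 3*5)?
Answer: -6336/3285359503 ≈ -1.9286e-6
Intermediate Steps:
s = 1/24 (s = 1/(9 + 15) = 1/24 ≈ 0.041667)
Z(C) = 1/24 + C (Z(C) = C + 1/24 = 1/24 + C)
P(W) = (207 + 3*W)/(1/24 + 2*W) (P(W) = (W + ((W + W) + 207))/(W + (1/24 + W)) = (W + (2*W + 207))/(1/24 + 2*W) = (W + (207 + 2*W))/(1/24 + 2*W) = (207 + 3*W)/(1/24 + 2*W))
P(899)/(-837461) = (72*(69 + 899)/(1 + 48*899))/(-837461) = (72*968/(1 + 43152))*(-1/837461) = (72*968/43153)*(-1/837461) = (72*(1/43153)*968)*(-1/837461) = (6336/3923)*(-1/837461) = -6336/3285359503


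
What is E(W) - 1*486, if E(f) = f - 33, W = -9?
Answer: -528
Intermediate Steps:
E(f) = -33 + f
E(W) - 1*486 = (-33 - 9) - 1*486 = -42 - 486 = -528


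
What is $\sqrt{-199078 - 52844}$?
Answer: $11 i \sqrt{2082} \approx 501.92 i$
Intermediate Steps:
$\sqrt{-199078 - 52844} = \sqrt{-251922} = 11 i \sqrt{2082}$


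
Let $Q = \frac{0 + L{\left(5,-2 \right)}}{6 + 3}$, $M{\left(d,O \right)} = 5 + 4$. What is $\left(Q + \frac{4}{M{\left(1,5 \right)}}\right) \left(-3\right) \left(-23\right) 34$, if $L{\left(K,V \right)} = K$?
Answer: $2346$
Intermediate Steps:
$M{\left(d,O \right)} = 9$
$Q = \frac{5}{9}$ ($Q = \frac{0 + 5}{6 + 3} = \frac{5}{9} \approx 0.55556$)
$\left(Q + \frac{4}{M{\left(1,5 \right)}}\right) \left(-3\right) \left(-23\right) 34 = \left(\frac{5}{9} + \frac{4}{9}\right) \left(-3\right) \left(-23\right) 34 = 1 \left(-3\right) \left(-23\right) 34 = \left(-3\right) \left(-23\right) 34 = 69 \cdot 34 = 2346$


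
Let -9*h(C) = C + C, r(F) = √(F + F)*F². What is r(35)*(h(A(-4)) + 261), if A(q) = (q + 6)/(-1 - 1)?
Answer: 2879975*√70/9 ≈ 2.6773e+6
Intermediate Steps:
A(q) = -3 - q/2 (A(q) = (6 + q)/(-2) = (6 + q)*(-½) = -3 - q/2)
r(F) = √2*F^(5/2) (r(F) = √(2*F)*F² = (√2*√F)*F² = √2*F^(5/2))
h(C) = -2*C/9 (h(C) = -(C + C)/9 = -2*C/9)
r(35)*(h(A(-4)) + 261) = (√2*35^(5/2))*(-2*(-3 - ½*(-4))/9 + 261) = (√2*(1225*√35))*(-2*(-3 + 2)/9 + 261) = (1225*√70)*(-2/9*(-1) + 261) = (1225*√70)*(2/9 + 261) = (1225*√70)*(2351/9) = 2879975*√70/9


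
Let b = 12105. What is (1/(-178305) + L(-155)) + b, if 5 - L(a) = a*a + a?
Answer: -2096866801/178305 ≈ -11760.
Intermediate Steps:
L(a) = 5 - a - a² (L(a) = 5 - (a*a + a) = 5 - (a² + a) = 5 - (a + a²) = 5 + (-a - a²) = 5 - a - a²)
(1/(-178305) + L(-155)) + b = (1/(-178305) + (5 - 1*(-155) - 1*(-155)²)) + 12105 = (-1/178305 + (5 + 155 - 1*24025)) + 12105 = (-1/178305 + (5 + 155 - 24025)) + 12105 = (-1/178305 - 23865) + 12105 = -4255248826/178305 + 12105 = -2096866801/178305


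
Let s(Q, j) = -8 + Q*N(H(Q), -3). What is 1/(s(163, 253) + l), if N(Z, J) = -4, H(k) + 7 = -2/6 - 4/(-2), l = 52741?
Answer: 1/52081 ≈ 1.9201e-5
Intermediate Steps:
H(k) = -16/3 (H(k) = -7 + (-2/6 - 4/(-2)) = -7 + (-2*1/6 - 4*(-1/2)) = -7 + (-1/3 + 2) = -7 + 5/3 = -16/3)
s(Q, j) = -8 - 4*Q (s(Q, j) = -8 + Q*(-4) = -8 - 4*Q)
1/(s(163, 253) + l) = 1/((-8 - 4*163) + 52741) = 1/((-8 - 652) + 52741) = 1/(-660 + 52741) = 1/52081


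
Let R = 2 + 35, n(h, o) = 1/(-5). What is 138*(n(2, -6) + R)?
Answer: 25392/5 ≈ 5078.4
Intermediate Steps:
n(h, o) = -⅕
R = 37
138*(n(2, -6) + R) = 138*(-⅕ + 37) = 138*(184/5) = 25392/5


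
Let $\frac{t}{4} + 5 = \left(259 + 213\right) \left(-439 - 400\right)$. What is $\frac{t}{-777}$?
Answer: $\frac{1584052}{777} \approx 2038.7$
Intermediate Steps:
$t = -1584052$ ($t = -20 + 4 \left(259 + 213\right) \left(-439 - 400\right) = -20 + 4 \cdot 472 \left(-839\right) = -20 + 4 \left(-396008\right) = -20 - 1584032 = -1584052$)
$\frac{t}{-777} = - \frac{1584052}{-777} = \left(-1584052\right) \left(- \frac{1}{777}\right) = \frac{1584052}{777}$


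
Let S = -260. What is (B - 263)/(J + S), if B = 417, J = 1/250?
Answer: -3500/5909 ≈ -0.59232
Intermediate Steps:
J = 1/250 ≈ 0.0040000
(B - 263)/(J + S) = (417 - 263)/(1/250 - 260) = 154/(-64999/250) = 154*(-250/64999) = -3500/5909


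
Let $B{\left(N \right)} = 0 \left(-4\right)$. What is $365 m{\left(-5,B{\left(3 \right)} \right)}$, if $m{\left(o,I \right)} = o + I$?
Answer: $-1825$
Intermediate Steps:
$B{\left(N \right)} = 0$
$m{\left(o,I \right)} = I + o$
$365 m{\left(-5,B{\left(3 \right)} \right)} = 365 \left(0 - 5\right) = 365 \left(-5\right) = -1825$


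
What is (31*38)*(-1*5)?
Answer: -5890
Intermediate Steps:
(31*38)*(-1*5) = 1178*(-5) = -5890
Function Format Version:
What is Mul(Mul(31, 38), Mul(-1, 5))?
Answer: -5890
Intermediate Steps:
Mul(Mul(31, 38), Mul(-1, 5)) = Mul(1178, -5) = -5890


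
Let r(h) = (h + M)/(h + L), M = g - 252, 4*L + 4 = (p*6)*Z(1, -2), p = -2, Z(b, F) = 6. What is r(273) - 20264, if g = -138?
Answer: -5147173/254 ≈ -20264.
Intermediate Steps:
L = -19 (L = -1 + (-2*6*6)/4 = -1 + (-12*6)/4 = -1 + (¼)*(-72) = -1 - 18 = -19)
M = -390 (M = -138 - 252 = -390)
r(h) = (-390 + h)/(-19 + h) (r(h) = (h - 390)/(h - 19) = (-390 + h)/(-19 + h))
r(273) - 20264 = (-390 + 273)/(-19 + 273) - 20264 = -117/254 - 20264 = -5147173/254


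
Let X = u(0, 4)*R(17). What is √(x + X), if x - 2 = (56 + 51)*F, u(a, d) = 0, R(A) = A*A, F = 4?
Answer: √430 ≈ 20.736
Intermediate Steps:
R(A) = A²
X = 0 (X = 0*17² = 0*289 = 0)
x = 430 (x = 2 + (56 + 51)*4 = 2 + 107*4 = 2 + 428 = 430)
√(x + X) = √(430 + 0) = √430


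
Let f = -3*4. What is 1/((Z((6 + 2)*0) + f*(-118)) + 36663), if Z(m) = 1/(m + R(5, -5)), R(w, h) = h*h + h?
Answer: 20/761581 ≈ 2.6261e-5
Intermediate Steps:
f = -12
R(w, h) = h + h**2 (R(w, h) = h**2 + h = h + h**2)
Z(m) = 1/(20 + m) (Z(m) = 1/(m - 5*(1 - 5)) = 1/(m - 5*(-4)) = 1/(m + 20) = 1/(20 + m))
1/((Z((6 + 2)*0) + f*(-118)) + 36663) = 1/((1/(20 + (6 + 2)*0) - 12*(-118)) + 36663) = 1/((1/(20 + 8*0) + 1416) + 36663) = 1/((1/(20 + 0) + 1416) + 36663) = 1/((1/20 + 1416) + 36663) = 1/(28321/20 + 36663) = 1/(761581/20) = 20/761581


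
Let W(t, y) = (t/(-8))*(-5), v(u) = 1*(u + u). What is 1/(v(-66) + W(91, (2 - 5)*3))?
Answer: -8/601 ≈ -0.013311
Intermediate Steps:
v(u) = 2*u (v(u) = 1*(2*u) = 2*u)
W(t, y) = 5*t/8 (W(t, y) = (t*(-⅛))*(-5) = -t/8*(-5) = 5*t/8)
1/(v(-66) + W(91, (2 - 5)*3)) = 1/(2*(-66) + (5/8)*91) = 1/(-132 + 455/8) = 1/(-601/8) = -8/601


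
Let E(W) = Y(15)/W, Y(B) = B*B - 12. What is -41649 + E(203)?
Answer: -8454534/203 ≈ -41648.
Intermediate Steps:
Y(B) = -12 + B**2 (Y(B) = B**2 - 12 = -12 + B**2)
E(W) = 213/W (E(W) = (-12 + 15**2)/W = (-12 + 225)/W = 213/W)
-41649 + E(203) = -41649 + 213/203 = -8454534/203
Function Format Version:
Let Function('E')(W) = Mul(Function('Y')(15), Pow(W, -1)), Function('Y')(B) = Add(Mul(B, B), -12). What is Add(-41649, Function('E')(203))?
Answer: Rational(-8454534, 203) ≈ -41648.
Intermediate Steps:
Function('Y')(B) = Add(-12, Pow(B, 2)) (Function('Y')(B) = Add(Pow(B, 2), -12) = Add(-12, Pow(B, 2)))
Function('E')(W) = Mul(213, Pow(W, -1)) (Function('E')(W) = Mul(Add(-12, Pow(15, 2)), Pow(W, -1)) = Mul(Add(-12, 225), Pow(W, -1)) = Mul(213, Pow(W, -1)))
Add(-41649, Function('E')(203)) = Add(-41649, Mul(213, Pow(203, -1))) = Add(-41649, Mul(213, Rational(1, 203))) = Add(-41649, Rational(213, 203)) = Rational(-8454534, 203)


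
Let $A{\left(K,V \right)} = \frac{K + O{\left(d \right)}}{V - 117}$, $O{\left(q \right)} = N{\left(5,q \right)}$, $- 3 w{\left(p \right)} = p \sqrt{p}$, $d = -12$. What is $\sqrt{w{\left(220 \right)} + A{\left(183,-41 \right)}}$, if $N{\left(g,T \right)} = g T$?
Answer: $\frac{\sqrt{-174906 - 32952480 \sqrt{55}}}{474} \approx 32.992 i$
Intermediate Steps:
$N{\left(g,T \right)} = T g$
$w{\left(p \right)} = - \frac{p^{\frac{3}{2}}}{3}$ ($w{\left(p \right)} = - \frac{p \sqrt{p}}{3} = - \frac{p^{\frac{3}{2}}}{3}$)
$O{\left(q \right)} = 5 q$ ($O{\left(q \right)} = q 5 = 5 q$)
$A{\left(K,V \right)} = \frac{-60 + K}{-117 + V}$ ($A{\left(K,V \right)} = \frac{K + 5 \left(-12\right)}{V - 117} = \frac{K - 60}{-117 + V} = \frac{-60 + K}{-117 + V}$)
$\sqrt{w{\left(220 \right)} + A{\left(183,-41 \right)}} = \sqrt{- \frac{220^{\frac{3}{2}}}{3} + \frac{-60 + 183}{-117 - 41}} = \sqrt{- \frac{440 \sqrt{55}}{3} + \frac{1}{-158} \cdot 123} = \sqrt{- \frac{440 \sqrt{55}}{3} - \frac{123}{158}} = \sqrt{- \frac{123}{158} - \frac{440 \sqrt{55}}{3}}$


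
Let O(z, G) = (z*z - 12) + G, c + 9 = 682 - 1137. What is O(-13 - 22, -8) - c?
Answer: 1669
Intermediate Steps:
c = -464 (c = -9 + (682 - 1137) = -9 - 455 = -464)
O(z, G) = -12 + G + z**2 (O(z, G) = (z**2 - 12) + G = (-12 + z**2) + G = -12 + G + z**2)
O(-13 - 22, -8) - c = (-12 - 8 + (-13 - 22)**2) - 1*(-464) = (-12 - 8 + (-35)**2) + 464 = (-12 - 8 + 1225) + 464 = 1205 + 464 = 1669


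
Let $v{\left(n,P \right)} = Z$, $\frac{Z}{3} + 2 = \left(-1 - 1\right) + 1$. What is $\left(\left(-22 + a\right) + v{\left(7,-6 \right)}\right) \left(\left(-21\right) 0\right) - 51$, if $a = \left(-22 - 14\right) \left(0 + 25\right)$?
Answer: $-51$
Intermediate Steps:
$Z = -9$ ($Z = -6 + 3 \left(\left(-1 - 1\right) + 1\right) = -6 + 3 \left(-2 + 1\right) = -6 + 3 \left(-1\right) = -6 - 3 = -9$)
$v{\left(n,P \right)} = -9$
$a = -900$ ($a = \left(-36\right) 25 = -900$)
$\left(\left(-22 + a\right) + v{\left(7,-6 \right)}\right) \left(\left(-21\right) 0\right) - 51 = \left(\left(-22 - 900\right) - 9\right) \left(\left(-21\right) 0\right) - 51 = \left(-922 - 9\right) 0 - 51 = \left(-931\right) 0 - 51 = 0 - 51 = -51$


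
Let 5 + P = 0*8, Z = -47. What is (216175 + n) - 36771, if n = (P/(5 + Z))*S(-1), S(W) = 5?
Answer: 7534993/42 ≈ 1.7940e+5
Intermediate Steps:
P = -5 (P = -5 + 0*8 = -5 + 0 = -5)
n = 25/42 (n = -5/(5 - 47)*5 = -5/(-42)*5 = -5*(-1/42)*5 = (5/42)*5 = 25/42 ≈ 0.59524)
(216175 + n) - 36771 = (216175 + 25/42) - 36771 = 9079375/42 - 36771 = 7534993/42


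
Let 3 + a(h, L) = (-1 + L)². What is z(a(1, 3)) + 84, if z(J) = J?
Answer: 85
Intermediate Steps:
a(h, L) = -3 + (-1 + L)²
z(a(1, 3)) + 84 = (-3 + (-1 + 3)²) + 84 = (-3 + 2²) + 84 = (-3 + 4) + 84 = 1 + 84 = 85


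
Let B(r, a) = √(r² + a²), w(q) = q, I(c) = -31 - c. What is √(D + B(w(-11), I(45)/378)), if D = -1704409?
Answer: √(-6764799321 + 21*√4323685)/63 ≈ 1305.5*I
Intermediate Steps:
B(r, a) = √(a² + r²)
√(D + B(w(-11), I(45)/378)) = √(-1704409 + √(((-31 - 1*45)/378)² + (-11)²)) = √(-1704409 + √(((-31 - 45)*(1/378))² + 121)) = √(-1704409 + √((-76*1/378)² + 121)) = √(-1704409 + √((-38/189)² + 121)) = √(-1704409 + √(1444/35721 + 121)) = √(-1704409 + √(4323685/35721)) = √(-1704409 + √4323685/189)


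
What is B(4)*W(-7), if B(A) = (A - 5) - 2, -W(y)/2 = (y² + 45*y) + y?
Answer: -1638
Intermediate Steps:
W(y) = -92*y - 2*y² (W(y) = -2*((y² + 45*y) + y) = -2*(y² + 46*y) = -92*y - 2*y²)
B(A) = -7 + A (B(A) = (-5 + A) - 2 = -7 + A)
B(4)*W(-7) = (-7 + 4)*(-2*(-7)*(46 - 7)) = -(-6)*(-7)*39 = -3*546 = -1638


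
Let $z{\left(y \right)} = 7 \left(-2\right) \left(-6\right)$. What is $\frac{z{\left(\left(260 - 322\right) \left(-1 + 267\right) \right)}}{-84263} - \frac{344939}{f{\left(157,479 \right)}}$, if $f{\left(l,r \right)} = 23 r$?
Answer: $- \frac{29066520385}{928325471} \approx -31.311$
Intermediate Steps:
$z{\left(y \right)} = 84$ ($z{\left(y \right)} = \left(-14\right) \left(-6\right) = 84$)
$\frac{z{\left(\left(260 - 322\right) \left(-1 + 267\right) \right)}}{-84263} - \frac{344939}{f{\left(157,479 \right)}} = \frac{84}{-84263} - \frac{344939}{23 \cdot 479} = 84 \left(- \frac{1}{84263}\right) - \frac{344939}{11017} = - \frac{84}{84263} - \frac{344939}{11017} = - \frac{29066520385}{928325471}$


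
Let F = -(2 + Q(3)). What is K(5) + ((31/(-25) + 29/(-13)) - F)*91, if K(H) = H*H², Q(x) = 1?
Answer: 2054/25 ≈ 82.160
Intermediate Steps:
F = -3 (F = -(2 + 1) = -1*3 = -3)
K(H) = H³
K(5) + ((31/(-25) + 29/(-13)) - F)*91 = 5³ + ((31/(-25) + 29/(-13)) - 1*(-3))*91 = 125 + ((31*(-1/25) + 29*(-1/13)) + 3)*91 = 125 + ((-31/25 - 29/13) + 3)*91 = 125 + (-1128/325 + 3)*91 = 125 - 153/325*91 = 125 - 1071/25 = 2054/25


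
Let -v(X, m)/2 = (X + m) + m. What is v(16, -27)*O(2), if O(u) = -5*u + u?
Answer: -608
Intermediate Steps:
O(u) = -4*u
v(X, m) = -4*m - 2*X (v(X, m) = -2*((X + m) + m) = -2*(X + 2*m) = -4*m - 2*X)
v(16, -27)*O(2) = (-4*(-27) - 2*16)*(-4*2) = (108 - 32)*(-8) = 76*(-8) = -608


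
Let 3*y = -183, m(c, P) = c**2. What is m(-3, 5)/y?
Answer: -9/61 ≈ -0.14754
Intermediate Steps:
y = -61 (y = (1/3)*(-183) = -61)
m(-3, 5)/y = (-3)**2/(-61) = 9*(-1/61) = -9/61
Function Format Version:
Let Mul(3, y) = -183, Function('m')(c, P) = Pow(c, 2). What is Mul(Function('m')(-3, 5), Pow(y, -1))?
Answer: Rational(-9, 61) ≈ -0.14754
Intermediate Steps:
y = -61 (y = Mul(Rational(1, 3), -183) = -61)
Mul(Function('m')(-3, 5), Pow(y, -1)) = Mul(Pow(-3, 2), Pow(-61, -1)) = Mul(9, Rational(-1, 61)) = Rational(-9, 61)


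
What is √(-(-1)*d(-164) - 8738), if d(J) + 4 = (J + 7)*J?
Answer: √17006 ≈ 130.41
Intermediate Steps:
d(J) = -4 + J*(7 + J) (d(J) = -4 + (J + 7)*J = -4 + (7 + J)*J = -4 + J*(7 + J))
√(-(-1)*d(-164) - 8738) = √(-(-1)*(-4 + (-164)² + 7*(-164)) - 8738) = √(-(-1)*(-4 + 26896 - 1148) - 8738) = √(-(-1)*25744 - 8738) = √(-1*(-25744) - 8738) = √(25744 - 8738) = √17006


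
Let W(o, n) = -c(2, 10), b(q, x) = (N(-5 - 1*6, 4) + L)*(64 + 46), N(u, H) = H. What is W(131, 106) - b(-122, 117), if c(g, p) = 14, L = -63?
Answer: 6476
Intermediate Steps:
b(q, x) = -6490 (b(q, x) = (4 - 63)*(64 + 46) = -59*110 = -6490)
W(o, n) = -14 (W(o, n) = -1*14 = -14)
W(131, 106) - b(-122, 117) = -14 - 1*(-6490) = -14 + 6490 = 6476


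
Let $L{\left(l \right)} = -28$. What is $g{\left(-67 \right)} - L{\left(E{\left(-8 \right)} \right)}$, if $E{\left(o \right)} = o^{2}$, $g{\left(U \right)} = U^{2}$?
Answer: $4517$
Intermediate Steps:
$g{\left(-67 \right)} - L{\left(E{\left(-8 \right)} \right)} = \left(-67\right)^{2} - -28 = 4489 + 28 = 4517$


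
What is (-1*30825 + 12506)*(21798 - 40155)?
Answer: 336281883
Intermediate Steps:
(-1*30825 + 12506)*(21798 - 40155) = (-30825 + 12506)*(-18357) = -18319*(-18357) = 336281883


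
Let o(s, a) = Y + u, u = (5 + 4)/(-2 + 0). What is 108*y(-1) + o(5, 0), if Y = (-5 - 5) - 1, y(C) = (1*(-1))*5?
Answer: -1111/2 ≈ -555.50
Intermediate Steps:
y(C) = -5 (y(C) = -1*5 = -5)
u = -9/2 (u = 9/(-2) = 9*(-½) = -9/2 ≈ -4.5000)
Y = -11 (Y = -10 - 1 = -11)
o(s, a) = -31/2 (o(s, a) = -11 - 9/2 = -31/2)
108*y(-1) + o(5, 0) = 108*(-5) - 31/2 = -540 - 31/2 = -1111/2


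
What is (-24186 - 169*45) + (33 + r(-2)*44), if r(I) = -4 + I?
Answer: -32022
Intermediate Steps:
(-24186 - 169*45) + (33 + r(-2)*44) = (-24186 - 169*45) + (33 + (-4 - 2)*44) = (-24186 - 7605) + (33 - 6*44) = -31791 + (33 - 264) = -31791 - 231 = -32022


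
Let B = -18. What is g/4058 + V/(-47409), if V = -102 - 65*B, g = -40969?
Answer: -648877755/64128574 ≈ -10.118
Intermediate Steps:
V = 1068 (V = -102 - 65*(-18) = -102 + 1170 = 1068)
g/4058 + V/(-47409) = -40969/4058 + 1068/(-47409) = -40969*1/4058 + 1068*(-1/47409) = -40969/4058 - 356/15803 = -648877755/64128574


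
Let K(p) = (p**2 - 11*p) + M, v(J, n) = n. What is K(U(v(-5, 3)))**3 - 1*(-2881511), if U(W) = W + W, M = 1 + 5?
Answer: 2867687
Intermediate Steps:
M = 6
U(W) = 2*W
K(p) = 6 + p**2 - 11*p (K(p) = (p**2 - 11*p) + 6 = 6 + p**2 - 11*p)
K(U(v(-5, 3)))**3 - 1*(-2881511) = (6 + (2*3)**2 - 22*3)**3 - 1*(-2881511) = (6 + 6**2 - 11*6)**3 + 2881511 = (6 + 36 - 66)**3 + 2881511 = (-24)**3 + 2881511 = -13824 + 2881511 = 2867687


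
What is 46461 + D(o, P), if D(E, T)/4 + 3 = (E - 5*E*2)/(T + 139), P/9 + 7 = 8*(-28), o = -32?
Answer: 22527477/485 ≈ 46448.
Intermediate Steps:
P = -2079 (P = -63 + 9*(8*(-28)) = -63 + 9*(-224) = -63 - 2016 = -2079)
D(E, T) = -12 - 36*E/(139 + T) (D(E, T) = -12 + 4*((E - 5*E*2)/(T + 139)) = -12 + 4*((E - 10*E)/(139 + T)) = -12 + 4*((-9*E)/(139 + T)) = -12 + 4*(-9*E/(139 + T)) = -12 - 36*E/(139 + T))
46461 + D(o, P) = 46461 + 12*(-139 - 1*(-2079) - 3*(-32))/(139 - 2079) = 46461 + 12*(-139 + 2079 + 96)/(-1940) = 46461 + 12*(-1/1940)*2036 = 46461 - 6108/485 = 22527477/485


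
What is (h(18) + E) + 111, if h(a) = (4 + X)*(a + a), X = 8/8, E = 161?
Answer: 452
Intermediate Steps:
X = 1 (X = 8*(⅛) = 1)
h(a) = 10*a (h(a) = (4 + 1)*(a + a) = 5*(2*a) = 10*a)
(h(18) + E) + 111 = (10*18 + 161) + 111 = (180 + 161) + 111 = 341 + 111 = 452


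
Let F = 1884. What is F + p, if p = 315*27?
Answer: 10389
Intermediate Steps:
p = 8505
F + p = 1884 + 8505 = 10389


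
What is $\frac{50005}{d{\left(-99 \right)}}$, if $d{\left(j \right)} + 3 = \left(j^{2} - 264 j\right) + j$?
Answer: $\frac{10001}{7167} \approx 1.3954$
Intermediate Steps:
$d{\left(j \right)} = -3 + j^{2} - 263 j$ ($d{\left(j \right)} = -3 + \left(\left(j^{2} - 264 j\right) + j\right) = -3 + \left(j^{2} - 263 j\right) = -3 + j^{2} - 263 j$)
$\frac{50005}{d{\left(-99 \right)}} = \frac{50005}{-3 + \left(-99\right)^{2} - -26037} = \frac{50005}{-3 + 9801 + 26037} = \frac{50005}{35835} = 50005 \cdot \frac{1}{35835} = \frac{10001}{7167}$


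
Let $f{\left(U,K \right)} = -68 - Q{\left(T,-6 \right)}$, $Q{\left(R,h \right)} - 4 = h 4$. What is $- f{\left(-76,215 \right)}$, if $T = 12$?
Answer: $48$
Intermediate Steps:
$Q{\left(R,h \right)} = 4 + 4 h$ ($Q{\left(R,h \right)} = 4 + h 4 = 4 + 4 h$)
$f{\left(U,K \right)} = -48$ ($f{\left(U,K \right)} = -68 - \left(4 + 4 \left(-6\right)\right) = -68 - \left(4 - 24\right) = -68 - -20 = -68 + 20 = -48$)
$- f{\left(-76,215 \right)} = \left(-1\right) \left(-48\right) = 48$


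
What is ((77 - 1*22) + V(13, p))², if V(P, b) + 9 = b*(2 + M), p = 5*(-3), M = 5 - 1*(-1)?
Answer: 5476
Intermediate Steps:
M = 6 (M = 5 + 1 = 6)
p = -15
V(P, b) = -9 + 8*b (V(P, b) = -9 + b*(2 + 6) = -9 + b*8 = -9 + 8*b)
((77 - 1*22) + V(13, p))² = ((77 - 1*22) + (-9 + 8*(-15)))² = ((77 - 22) + (-9 - 120))² = (55 - 129)² = (-74)² = 5476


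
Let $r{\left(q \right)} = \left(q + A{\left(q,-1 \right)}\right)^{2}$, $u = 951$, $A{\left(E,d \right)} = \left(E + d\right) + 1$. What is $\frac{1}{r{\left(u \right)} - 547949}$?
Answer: $\frac{1}{3069655} \approx 3.2577 \cdot 10^{-7}$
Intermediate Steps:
$A{\left(E,d \right)} = 1 + E + d$
$r{\left(q \right)} = 4 q^{2}$ ($r{\left(q \right)} = \left(q + \left(1 + q - 1\right)\right)^{2} = \left(q + q\right)^{2} = \left(2 q\right)^{2} = 4 q^{2}$)
$\frac{1}{r{\left(u \right)} - 547949} = \frac{1}{4 \cdot 951^{2} - 547949} = \frac{1}{4 \cdot 904401 - 547949} = \frac{1}{3617604 - 547949} = \frac{1}{3069655}$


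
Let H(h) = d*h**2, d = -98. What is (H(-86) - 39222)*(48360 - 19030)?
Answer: -22408999900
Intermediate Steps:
H(h) = -98*h**2
(H(-86) - 39222)*(48360 - 19030) = (-98*(-86)**2 - 39222)*(48360 - 19030) = (-98*7396 - 39222)*29330 = (-724808 - 39222)*29330 = -764030*29330 = -22408999900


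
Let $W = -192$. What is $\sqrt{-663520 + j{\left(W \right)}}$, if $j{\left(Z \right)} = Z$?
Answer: $4 i \sqrt{41482} \approx 814.69 i$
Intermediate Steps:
$\sqrt{-663520 + j{\left(W \right)}} = \sqrt{-663520 - 192} = \sqrt{-663712} = 4 i \sqrt{41482}$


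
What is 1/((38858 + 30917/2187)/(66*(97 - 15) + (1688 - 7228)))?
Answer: -279936/85013363 ≈ -0.0032928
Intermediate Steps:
1/((38858 + 30917/2187)/(66*(97 - 15) + (1688 - 7228))) = 1/((38858 + 30917*(1/2187))/(66*82 - 5540)) = 1/((38858 + 30917/2187)/(5412 - 5540)) = 1/((85013363/2187)/(-128)) = 1/((85013363/2187)*(-1/128)) = 1/(-85013363/279936) = -279936/85013363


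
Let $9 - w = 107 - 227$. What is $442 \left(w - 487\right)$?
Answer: $-158236$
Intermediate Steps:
$w = 129$ ($w = 9 - \left(107 - 227\right) = 9 - -120 = 9 + 120 = 129$)
$442 \left(w - 487\right) = 442 \left(129 - 487\right) = 442 \left(-358\right) = -158236$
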